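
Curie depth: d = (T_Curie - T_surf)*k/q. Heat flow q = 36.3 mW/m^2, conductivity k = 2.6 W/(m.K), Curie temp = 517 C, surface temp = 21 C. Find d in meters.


T_Curie - T_surf = 517 - 21 = 496 C
Convert q to W/m^2: 36.3 mW/m^2 = 0.0363 W/m^2
d = 496 * 2.6 / 0.0363 = 35526.17 m

35526.17


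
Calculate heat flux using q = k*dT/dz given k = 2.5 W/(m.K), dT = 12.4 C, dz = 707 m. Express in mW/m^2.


q = k * dT / dz * 1000
= 2.5 * 12.4 / 707 * 1000
= 0.043847 * 1000
= 43.8472 mW/m^2

43.8472


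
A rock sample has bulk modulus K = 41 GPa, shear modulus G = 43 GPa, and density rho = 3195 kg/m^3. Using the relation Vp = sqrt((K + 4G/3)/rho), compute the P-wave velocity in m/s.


First compute the effective modulus:
K + 4G/3 = 41e9 + 4*43e9/3 = 98333333333.33 Pa
Then divide by density:
98333333333.33 / 3195 = 30777256.1294 Pa/(kg/m^3)
Take the square root:
Vp = sqrt(30777256.1294) = 5547.73 m/s

5547.73


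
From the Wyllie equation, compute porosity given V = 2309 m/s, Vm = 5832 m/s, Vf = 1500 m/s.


1/V - 1/Vm = 1/2309 - 1/5832 = 0.00026162
1/Vf - 1/Vm = 1/1500 - 1/5832 = 0.0004952
phi = 0.00026162 / 0.0004952 = 0.5283

0.5283


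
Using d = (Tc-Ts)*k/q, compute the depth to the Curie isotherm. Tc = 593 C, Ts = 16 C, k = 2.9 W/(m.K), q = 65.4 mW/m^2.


T_Curie - T_surf = 593 - 16 = 577 C
Convert q to W/m^2: 65.4 mW/m^2 = 0.0654 W/m^2
d = 577 * 2.9 / 0.0654 = 25585.63 m

25585.63


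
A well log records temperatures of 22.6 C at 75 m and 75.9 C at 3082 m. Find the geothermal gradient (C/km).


dT = 75.9 - 22.6 = 53.3 C
dz = 3082 - 75 = 3007 m
gradient = dT/dz * 1000 = 53.3/3007 * 1000 = 17.7253 C/km

17.7253


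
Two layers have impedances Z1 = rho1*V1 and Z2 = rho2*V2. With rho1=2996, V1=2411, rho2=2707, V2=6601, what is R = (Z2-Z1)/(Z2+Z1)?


Z1 = 2996 * 2411 = 7223356
Z2 = 2707 * 6601 = 17868907
R = (17868907 - 7223356) / (17868907 + 7223356) = 10645551 / 25092263 = 0.4243

0.4243


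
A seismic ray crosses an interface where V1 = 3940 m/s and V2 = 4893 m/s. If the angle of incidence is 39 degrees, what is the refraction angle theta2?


sin(theta1) = sin(39 deg) = 0.62932
sin(theta2) = V2/V1 * sin(theta1) = 4893/3940 * 0.62932 = 0.781539
theta2 = arcsin(0.781539) = 51.4017 degrees

51.4017


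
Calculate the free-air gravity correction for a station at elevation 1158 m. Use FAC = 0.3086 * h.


FAC = 0.3086 * h
= 0.3086 * 1158
= 357.3588 mGal

357.3588


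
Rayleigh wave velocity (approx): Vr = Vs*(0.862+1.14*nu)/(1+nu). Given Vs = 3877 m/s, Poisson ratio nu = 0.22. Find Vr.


Numerator factor = 0.862 + 1.14*0.22 = 1.1128
Denominator = 1 + 0.22 = 1.22
Vr = 3877 * 1.1128 / 1.22 = 3536.33 m/s

3536.33


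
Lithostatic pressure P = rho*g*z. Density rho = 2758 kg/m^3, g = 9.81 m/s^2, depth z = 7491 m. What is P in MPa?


P = rho * g * z / 1e6
= 2758 * 9.81 * 7491 / 1e6
= 202676346.18 / 1e6
= 202.6763 MPa

202.6763


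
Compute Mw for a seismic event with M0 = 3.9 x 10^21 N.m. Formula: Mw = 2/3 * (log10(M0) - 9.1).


log10(M0) = log10(3.9 x 10^21) = 21.5911
Mw = 2/3 * (21.5911 - 9.1)
= 2/3 * 12.4911
= 8.33

8.33


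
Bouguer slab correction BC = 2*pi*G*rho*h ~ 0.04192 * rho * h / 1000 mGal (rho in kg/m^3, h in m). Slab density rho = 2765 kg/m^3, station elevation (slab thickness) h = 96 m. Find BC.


BC = 0.04192 * rho * h / 1000
= 0.04192 * 2765 * 96 / 1000
= 11.1272 mGal

11.1272


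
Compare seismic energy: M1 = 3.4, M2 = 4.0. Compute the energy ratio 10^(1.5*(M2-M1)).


M2 - M1 = 4.0 - 3.4 = 0.6
1.5 * 0.6 = 0.9
ratio = 10^0.9 = 7.94

7.94


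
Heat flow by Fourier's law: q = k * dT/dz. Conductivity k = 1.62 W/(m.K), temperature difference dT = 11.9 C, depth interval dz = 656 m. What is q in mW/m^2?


q = k * dT / dz * 1000
= 1.62 * 11.9 / 656 * 1000
= 0.029387 * 1000
= 29.3872 mW/m^2

29.3872


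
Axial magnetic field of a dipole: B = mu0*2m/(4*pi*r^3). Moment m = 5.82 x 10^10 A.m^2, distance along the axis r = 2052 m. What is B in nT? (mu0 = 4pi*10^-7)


m = 5.82 x 10^10 = 58200000000 A.m^2
2m = 116400000000 A.m^2
r^3 = 2052^3 = 8640364608
B = (4pi*10^-7) * 116400000000 / (4*pi * 8640364608) * 1e9
= 146272.553951 / 108578023907.32 * 1e9
= 1347.1654 nT

1347.1654


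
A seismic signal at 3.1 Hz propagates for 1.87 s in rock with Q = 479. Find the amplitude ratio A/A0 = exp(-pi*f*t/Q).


pi*f*t/Q = pi*3.1*1.87/479 = 0.03802
A/A0 = exp(-0.03802) = 0.962693

0.962693


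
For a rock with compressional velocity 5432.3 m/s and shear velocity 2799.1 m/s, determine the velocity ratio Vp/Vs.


Vp/Vs = 5432.3 / 2799.1
= 1.9407

1.9407


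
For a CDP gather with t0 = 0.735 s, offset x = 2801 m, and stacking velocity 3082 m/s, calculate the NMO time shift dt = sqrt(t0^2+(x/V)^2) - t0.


x/Vnmo = 2801/3082 = 0.908825
(x/Vnmo)^2 = 0.825964
t0^2 = 0.540225
sqrt(0.540225 + 0.825964) = 1.168841
dt = 1.168841 - 0.735 = 0.433841

0.433841


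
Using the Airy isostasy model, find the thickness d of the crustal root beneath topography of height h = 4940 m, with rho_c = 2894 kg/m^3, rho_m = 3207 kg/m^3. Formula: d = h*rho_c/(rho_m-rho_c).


rho_m - rho_c = 3207 - 2894 = 313
d = 4940 * 2894 / 313
= 14296360 / 313
= 45675.27 m

45675.27


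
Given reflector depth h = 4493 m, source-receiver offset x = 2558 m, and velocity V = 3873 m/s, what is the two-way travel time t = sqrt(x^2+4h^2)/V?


x^2 + 4h^2 = 2558^2 + 4*4493^2 = 6543364 + 80748196 = 87291560
sqrt(87291560) = 9342.9952
t = 9342.9952 / 3873 = 2.4123 s

2.4123


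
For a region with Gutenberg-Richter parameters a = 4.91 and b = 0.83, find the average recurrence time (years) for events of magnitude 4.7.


log10(N) = 4.91 - 0.83*4.7 = 1.009
N = 10^1.009 = 10.209395
T = 1/N = 1/10.209395 = 0.0979 years

0.0979


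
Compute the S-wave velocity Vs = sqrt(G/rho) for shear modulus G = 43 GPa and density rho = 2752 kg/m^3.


Convert G to Pa: G = 43e9 Pa
Compute G/rho = 43e9 / 2752 = 15625000.0
Vs = sqrt(15625000.0) = 3952.85 m/s

3952.85


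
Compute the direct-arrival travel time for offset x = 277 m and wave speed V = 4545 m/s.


t = x / V
= 277 / 4545
= 0.0609 s

0.0609


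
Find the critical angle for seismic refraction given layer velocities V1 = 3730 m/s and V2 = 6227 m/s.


V1/V2 = 3730/6227 = 0.599004
theta_c = arcsin(0.599004) = 36.7986 degrees

36.7986


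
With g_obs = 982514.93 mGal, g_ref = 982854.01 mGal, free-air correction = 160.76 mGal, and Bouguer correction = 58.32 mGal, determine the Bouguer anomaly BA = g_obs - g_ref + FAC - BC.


BA = g_obs - g_ref + FAC - BC
= 982514.93 - 982854.01 + 160.76 - 58.32
= -236.64 mGal

-236.64


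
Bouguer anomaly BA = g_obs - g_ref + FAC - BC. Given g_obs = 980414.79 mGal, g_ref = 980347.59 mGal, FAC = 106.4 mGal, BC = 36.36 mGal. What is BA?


BA = g_obs - g_ref + FAC - BC
= 980414.79 - 980347.59 + 106.4 - 36.36
= 137.24 mGal

137.24


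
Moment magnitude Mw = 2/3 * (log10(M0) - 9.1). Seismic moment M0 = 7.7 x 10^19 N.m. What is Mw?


log10(M0) = log10(7.7 x 10^19) = 19.8865
Mw = 2/3 * (19.8865 - 9.1)
= 2/3 * 10.7865
= 7.19

7.19


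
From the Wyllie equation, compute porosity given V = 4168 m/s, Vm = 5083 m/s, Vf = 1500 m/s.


1/V - 1/Vm = 1/4168 - 1/5083 = 4.319e-05
1/Vf - 1/Vm = 1/1500 - 1/5083 = 0.00046993
phi = 4.319e-05 / 0.00046993 = 0.0919

0.0919


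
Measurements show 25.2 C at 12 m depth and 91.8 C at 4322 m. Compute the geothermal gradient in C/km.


dT = 91.8 - 25.2 = 66.6 C
dz = 4322 - 12 = 4310 m
gradient = dT/dz * 1000 = 66.6/4310 * 1000 = 15.4524 C/km

15.4524


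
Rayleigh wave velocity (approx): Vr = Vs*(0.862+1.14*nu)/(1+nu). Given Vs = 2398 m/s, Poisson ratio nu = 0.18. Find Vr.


Numerator factor = 0.862 + 1.14*0.18 = 1.0672
Denominator = 1 + 0.18 = 1.18
Vr = 2398 * 1.0672 / 1.18 = 2168.77 m/s

2168.77


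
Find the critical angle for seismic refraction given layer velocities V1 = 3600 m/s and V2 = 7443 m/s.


V1/V2 = 3600/7443 = 0.483676
theta_c = arcsin(0.483676) = 28.9258 degrees

28.9258


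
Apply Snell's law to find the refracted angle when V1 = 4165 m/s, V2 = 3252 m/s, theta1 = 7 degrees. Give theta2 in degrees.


sin(theta1) = sin(7 deg) = 0.121869
sin(theta2) = V2/V1 * sin(theta1) = 3252/4165 * 0.121869 = 0.095155
theta2 = arcsin(0.095155) = 5.4602 degrees

5.4602


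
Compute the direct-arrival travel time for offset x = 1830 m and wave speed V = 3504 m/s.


t = x / V
= 1830 / 3504
= 0.5223 s

0.5223


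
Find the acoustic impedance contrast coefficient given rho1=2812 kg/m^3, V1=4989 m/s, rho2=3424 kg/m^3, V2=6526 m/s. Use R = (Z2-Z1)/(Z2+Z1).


Z1 = 2812 * 4989 = 14029068
Z2 = 3424 * 6526 = 22345024
R = (22345024 - 14029068) / (22345024 + 14029068) = 8315956 / 36374092 = 0.2286

0.2286


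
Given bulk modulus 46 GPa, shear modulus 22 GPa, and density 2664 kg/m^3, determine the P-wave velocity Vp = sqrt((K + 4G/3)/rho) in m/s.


First compute the effective modulus:
K + 4G/3 = 46e9 + 4*22e9/3 = 75333333333.33 Pa
Then divide by density:
75333333333.33 / 2664 = 28278278.2783 Pa/(kg/m^3)
Take the square root:
Vp = sqrt(28278278.2783) = 5317.73 m/s

5317.73


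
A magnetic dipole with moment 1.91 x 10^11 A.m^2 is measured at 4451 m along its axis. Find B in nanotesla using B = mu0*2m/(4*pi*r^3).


m = 1.91 x 10^11 = 191000000000 A.m^2
2m = 382000000000 A.m^2
r^3 = 4451^3 = 88180545851
B = (4pi*10^-7) * 382000000000 / (4*pi * 88180545851) * 1e9
= 480035.357469 / 1108109420140.16 * 1e9
= 433.2021 nT

433.2021


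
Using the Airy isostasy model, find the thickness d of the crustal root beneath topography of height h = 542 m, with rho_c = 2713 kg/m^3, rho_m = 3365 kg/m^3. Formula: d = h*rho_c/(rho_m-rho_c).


rho_m - rho_c = 3365 - 2713 = 652
d = 542 * 2713 / 652
= 1470446 / 652
= 2255.29 m

2255.29


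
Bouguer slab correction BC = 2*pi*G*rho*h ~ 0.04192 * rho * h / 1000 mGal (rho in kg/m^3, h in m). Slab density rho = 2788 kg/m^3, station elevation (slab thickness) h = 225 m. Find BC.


BC = 0.04192 * rho * h / 1000
= 0.04192 * 2788 * 225 / 1000
= 26.2964 mGal

26.2964


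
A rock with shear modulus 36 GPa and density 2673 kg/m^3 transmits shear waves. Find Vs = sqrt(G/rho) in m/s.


Convert G to Pa: G = 36e9 Pa
Compute G/rho = 36e9 / 2673 = 13468013.468
Vs = sqrt(13468013.468) = 3669.88 m/s

3669.88


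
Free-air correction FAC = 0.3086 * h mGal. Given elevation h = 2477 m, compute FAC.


FAC = 0.3086 * h
= 0.3086 * 2477
= 764.4022 mGal

764.4022


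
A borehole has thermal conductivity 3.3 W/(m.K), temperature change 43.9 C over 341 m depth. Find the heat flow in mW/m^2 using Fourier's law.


q = k * dT / dz * 1000
= 3.3 * 43.9 / 341 * 1000
= 0.424839 * 1000
= 424.8387 mW/m^2

424.8387


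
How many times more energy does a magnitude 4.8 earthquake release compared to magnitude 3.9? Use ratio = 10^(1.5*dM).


M2 - M1 = 4.8 - 3.9 = 0.9
1.5 * 0.9 = 1.35
ratio = 10^1.35 = 22.39

22.39


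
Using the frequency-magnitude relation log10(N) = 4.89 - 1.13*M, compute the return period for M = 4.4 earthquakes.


log10(N) = 4.89 - 1.13*4.4 = -0.082
N = 10^-0.082 = 0.827942
T = 1/N = 1/0.827942 = 1.2078 years

1.2078


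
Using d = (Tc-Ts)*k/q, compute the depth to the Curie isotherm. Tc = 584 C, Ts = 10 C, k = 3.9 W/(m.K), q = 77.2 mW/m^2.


T_Curie - T_surf = 584 - 10 = 574 C
Convert q to W/m^2: 77.2 mW/m^2 = 0.0772 W/m^2
d = 574 * 3.9 / 0.0772 = 28997.41 m

28997.41


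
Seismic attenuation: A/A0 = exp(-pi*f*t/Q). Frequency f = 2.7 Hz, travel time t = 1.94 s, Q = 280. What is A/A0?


pi*f*t/Q = pi*2.7*1.94/280 = 0.05877
A/A0 = exp(-0.05877) = 0.942923

0.942923


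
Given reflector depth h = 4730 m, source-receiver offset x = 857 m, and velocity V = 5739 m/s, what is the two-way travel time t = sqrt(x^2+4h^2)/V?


x^2 + 4h^2 = 857^2 + 4*4730^2 = 734449 + 89491600 = 90226049
sqrt(90226049) = 9498.7393
t = 9498.7393 / 5739 = 1.6551 s

1.6551


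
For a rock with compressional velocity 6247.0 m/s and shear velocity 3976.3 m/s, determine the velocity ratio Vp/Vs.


Vp/Vs = 6247.0 / 3976.3
= 1.5711

1.5711


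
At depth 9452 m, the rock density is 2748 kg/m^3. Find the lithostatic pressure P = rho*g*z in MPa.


P = rho * g * z / 1e6
= 2748 * 9.81 * 9452 / 1e6
= 254805881.76 / 1e6
= 254.8059 MPa

254.8059


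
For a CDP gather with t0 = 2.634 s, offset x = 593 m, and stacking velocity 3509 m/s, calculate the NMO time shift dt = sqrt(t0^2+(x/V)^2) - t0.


x/Vnmo = 593/3509 = 0.168994
(x/Vnmo)^2 = 0.028559
t0^2 = 6.937956
sqrt(6.937956 + 0.028559) = 2.639416
dt = 2.639416 - 2.634 = 0.005416

0.005416


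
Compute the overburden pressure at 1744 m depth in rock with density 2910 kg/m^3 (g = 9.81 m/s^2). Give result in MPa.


P = rho * g * z / 1e6
= 2910 * 9.81 * 1744 / 1e6
= 49786142.4 / 1e6
= 49.7861 MPa

49.7861


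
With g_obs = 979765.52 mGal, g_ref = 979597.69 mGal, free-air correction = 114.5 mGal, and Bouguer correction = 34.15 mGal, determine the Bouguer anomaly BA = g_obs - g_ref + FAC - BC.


BA = g_obs - g_ref + FAC - BC
= 979765.52 - 979597.69 + 114.5 - 34.15
= 248.18 mGal

248.18


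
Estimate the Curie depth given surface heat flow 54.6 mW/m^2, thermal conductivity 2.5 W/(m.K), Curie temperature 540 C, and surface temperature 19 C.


T_Curie - T_surf = 540 - 19 = 521 C
Convert q to W/m^2: 54.6 mW/m^2 = 0.0546 W/m^2
d = 521 * 2.5 / 0.0546 = 23855.31 m

23855.31


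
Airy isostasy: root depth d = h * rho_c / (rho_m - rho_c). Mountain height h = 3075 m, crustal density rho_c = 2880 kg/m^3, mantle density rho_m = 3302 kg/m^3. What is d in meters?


rho_m - rho_c = 3302 - 2880 = 422
d = 3075 * 2880 / 422
= 8856000 / 422
= 20985.78 m

20985.78


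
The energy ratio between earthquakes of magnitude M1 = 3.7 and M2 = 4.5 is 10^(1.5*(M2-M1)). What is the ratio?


M2 - M1 = 4.5 - 3.7 = 0.8
1.5 * 0.8 = 1.2
ratio = 10^1.2 = 15.85

15.85


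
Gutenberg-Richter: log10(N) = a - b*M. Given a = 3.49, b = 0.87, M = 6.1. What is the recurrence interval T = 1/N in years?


log10(N) = 3.49 - 0.87*6.1 = -1.817
N = 10^-1.817 = 0.015241
T = 1/N = 1/0.015241 = 65.6145 years

65.6145


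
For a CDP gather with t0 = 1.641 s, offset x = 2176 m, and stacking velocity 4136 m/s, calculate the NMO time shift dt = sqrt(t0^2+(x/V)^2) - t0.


x/Vnmo = 2176/4136 = 0.526112
(x/Vnmo)^2 = 0.276794
t0^2 = 2.692881
sqrt(2.692881 + 0.276794) = 1.723275
dt = 1.723275 - 1.641 = 0.082275

0.082275


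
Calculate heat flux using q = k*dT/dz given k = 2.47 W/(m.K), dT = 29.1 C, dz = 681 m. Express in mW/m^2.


q = k * dT / dz * 1000
= 2.47 * 29.1 / 681 * 1000
= 0.105546 * 1000
= 105.5463 mW/m^2

105.5463


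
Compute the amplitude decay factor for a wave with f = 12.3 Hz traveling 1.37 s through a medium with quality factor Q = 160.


pi*f*t/Q = pi*12.3*1.37/160 = 0.330869
A/A0 = exp(-0.330869) = 0.7183

0.7183


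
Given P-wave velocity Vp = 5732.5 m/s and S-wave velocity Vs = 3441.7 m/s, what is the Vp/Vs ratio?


Vp/Vs = 5732.5 / 3441.7
= 1.6656

1.6656


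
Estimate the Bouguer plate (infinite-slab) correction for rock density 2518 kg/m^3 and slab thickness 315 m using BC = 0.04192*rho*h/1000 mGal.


BC = 0.04192 * rho * h / 1000
= 0.04192 * 2518 * 315 / 1000
= 33.2497 mGal

33.2497


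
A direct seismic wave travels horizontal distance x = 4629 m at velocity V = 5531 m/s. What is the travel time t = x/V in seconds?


t = x / V
= 4629 / 5531
= 0.8369 s

0.8369


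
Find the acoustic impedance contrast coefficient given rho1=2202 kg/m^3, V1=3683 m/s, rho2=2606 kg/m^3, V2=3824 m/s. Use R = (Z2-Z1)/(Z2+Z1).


Z1 = 2202 * 3683 = 8109966
Z2 = 2606 * 3824 = 9965344
R = (9965344 - 8109966) / (9965344 + 8109966) = 1855378 / 18075310 = 0.1026

0.1026


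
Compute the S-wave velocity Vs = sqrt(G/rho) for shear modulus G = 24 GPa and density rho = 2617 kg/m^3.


Convert G to Pa: G = 24e9 Pa
Compute G/rho = 24e9 / 2617 = 9170806.2667
Vs = sqrt(9170806.2667) = 3028.33 m/s

3028.33


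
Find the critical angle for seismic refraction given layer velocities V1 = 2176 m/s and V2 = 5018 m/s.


V1/V2 = 2176/5018 = 0.433639
theta_c = arcsin(0.433639) = 25.6987 degrees

25.6987


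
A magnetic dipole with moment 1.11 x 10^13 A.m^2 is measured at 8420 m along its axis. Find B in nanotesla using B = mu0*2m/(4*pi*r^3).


m = 1.11 x 10^13 = 11100000000000 A.m^2
2m = 22200000000000 A.m^2
r^3 = 8420^3 = 596947688000
B = (4pi*10^-7) * 22200000000000 / (4*pi * 596947688000) * 1e9
= 27897342.763877 / 7501465884792.85 * 1e9
= 3718.9188 nT

3718.9188


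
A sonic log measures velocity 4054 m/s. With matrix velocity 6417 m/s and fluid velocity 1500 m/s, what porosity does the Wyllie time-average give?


1/V - 1/Vm = 1/4054 - 1/6417 = 9.083e-05
1/Vf - 1/Vm = 1/1500 - 1/6417 = 0.00051083
phi = 9.083e-05 / 0.00051083 = 0.1778

0.1778


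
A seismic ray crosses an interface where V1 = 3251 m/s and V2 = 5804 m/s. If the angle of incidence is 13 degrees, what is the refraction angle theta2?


sin(theta1) = sin(13 deg) = 0.224951
sin(theta2) = V2/V1 * sin(theta1) = 5804/3251 * 0.224951 = 0.401604
theta2 = arcsin(0.401604) = 23.6785 degrees

23.6785


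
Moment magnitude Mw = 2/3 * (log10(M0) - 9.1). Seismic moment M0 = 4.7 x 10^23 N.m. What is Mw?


log10(M0) = log10(4.7 x 10^23) = 23.6721
Mw = 2/3 * (23.6721 - 9.1)
= 2/3 * 14.5721
= 9.71

9.71


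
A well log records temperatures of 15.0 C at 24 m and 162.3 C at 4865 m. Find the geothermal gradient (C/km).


dT = 162.3 - 15.0 = 147.3 C
dz = 4865 - 24 = 4841 m
gradient = dT/dz * 1000 = 147.3/4841 * 1000 = 30.4276 C/km

30.4276


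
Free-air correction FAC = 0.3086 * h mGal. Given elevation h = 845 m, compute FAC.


FAC = 0.3086 * h
= 0.3086 * 845
= 260.767 mGal

260.767


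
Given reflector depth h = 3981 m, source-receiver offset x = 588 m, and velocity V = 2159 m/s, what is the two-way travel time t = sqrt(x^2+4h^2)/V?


x^2 + 4h^2 = 588^2 + 4*3981^2 = 345744 + 63393444 = 63739188
sqrt(63739188) = 7983.6826
t = 7983.6826 / 2159 = 3.6979 s

3.6979


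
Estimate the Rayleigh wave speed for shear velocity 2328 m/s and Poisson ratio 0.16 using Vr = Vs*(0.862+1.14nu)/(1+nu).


Numerator factor = 0.862 + 1.14*0.16 = 1.0444
Denominator = 1 + 0.16 = 1.16
Vr = 2328 * 1.0444 / 1.16 = 2096.0 m/s

2096.0


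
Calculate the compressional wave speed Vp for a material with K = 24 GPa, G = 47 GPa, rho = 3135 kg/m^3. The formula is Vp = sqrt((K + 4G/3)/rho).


First compute the effective modulus:
K + 4G/3 = 24e9 + 4*47e9/3 = 86666666666.67 Pa
Then divide by density:
86666666666.67 / 3135 = 27644869.7501 Pa/(kg/m^3)
Take the square root:
Vp = sqrt(27644869.7501) = 5257.84 m/s

5257.84


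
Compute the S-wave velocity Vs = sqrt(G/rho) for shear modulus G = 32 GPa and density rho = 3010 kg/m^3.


Convert G to Pa: G = 32e9 Pa
Compute G/rho = 32e9 / 3010 = 10631229.2359
Vs = sqrt(10631229.2359) = 3260.56 m/s

3260.56


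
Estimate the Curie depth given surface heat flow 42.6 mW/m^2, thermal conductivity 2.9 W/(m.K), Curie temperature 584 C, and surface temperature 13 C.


T_Curie - T_surf = 584 - 13 = 571 C
Convert q to W/m^2: 42.6 mW/m^2 = 0.0426 W/m^2
d = 571 * 2.9 / 0.0426 = 38870.89 m

38870.89


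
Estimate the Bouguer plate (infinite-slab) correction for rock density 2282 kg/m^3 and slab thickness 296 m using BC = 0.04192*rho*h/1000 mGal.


BC = 0.04192 * rho * h / 1000
= 0.04192 * 2282 * 296 / 1000
= 28.3158 mGal

28.3158


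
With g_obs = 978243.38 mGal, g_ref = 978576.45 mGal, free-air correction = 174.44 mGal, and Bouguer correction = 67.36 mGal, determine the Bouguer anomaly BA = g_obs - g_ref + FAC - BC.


BA = g_obs - g_ref + FAC - BC
= 978243.38 - 978576.45 + 174.44 - 67.36
= -225.99 mGal

-225.99


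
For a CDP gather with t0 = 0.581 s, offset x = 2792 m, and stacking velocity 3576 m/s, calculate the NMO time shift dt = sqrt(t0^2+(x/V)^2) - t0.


x/Vnmo = 2792/3576 = 0.780761
(x/Vnmo)^2 = 0.609587
t0^2 = 0.337561
sqrt(0.337561 + 0.609587) = 0.973215
dt = 0.973215 - 0.581 = 0.392215

0.392215


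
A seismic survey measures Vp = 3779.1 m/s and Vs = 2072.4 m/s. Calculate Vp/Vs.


Vp/Vs = 3779.1 / 2072.4
= 1.8235

1.8235


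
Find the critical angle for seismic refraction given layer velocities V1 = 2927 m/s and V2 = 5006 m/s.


V1/V2 = 2927/5006 = 0.584698
theta_c = arcsin(0.584698) = 35.7817 degrees

35.7817


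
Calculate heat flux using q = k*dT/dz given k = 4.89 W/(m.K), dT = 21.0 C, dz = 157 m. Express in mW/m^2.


q = k * dT / dz * 1000
= 4.89 * 21.0 / 157 * 1000
= 0.654076 * 1000
= 654.0764 mW/m^2

654.0764


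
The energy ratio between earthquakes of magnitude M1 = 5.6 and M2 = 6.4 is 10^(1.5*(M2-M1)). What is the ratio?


M2 - M1 = 6.4 - 5.6 = 0.8
1.5 * 0.8 = 1.2
ratio = 10^1.2 = 15.85

15.85


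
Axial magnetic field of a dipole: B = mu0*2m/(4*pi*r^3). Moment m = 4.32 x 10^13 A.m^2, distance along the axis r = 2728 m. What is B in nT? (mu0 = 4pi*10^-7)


m = 4.32 x 10^13 = 43200000000000 A.m^2
2m = 86400000000000 A.m^2
r^3 = 2728^3 = 20301732352
B = (4pi*10^-7) * 86400000000000 / (4*pi * 20301732352) * 1e9
= 108573442.108063 / 255119092848.76 * 1e9
= 425579.4456 nT

425579.4456


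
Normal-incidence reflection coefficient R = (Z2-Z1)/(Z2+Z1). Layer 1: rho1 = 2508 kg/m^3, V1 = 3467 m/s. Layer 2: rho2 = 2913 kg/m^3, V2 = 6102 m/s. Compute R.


Z1 = 2508 * 3467 = 8695236
Z2 = 2913 * 6102 = 17775126
R = (17775126 - 8695236) / (17775126 + 8695236) = 9079890 / 26470362 = 0.343

0.343


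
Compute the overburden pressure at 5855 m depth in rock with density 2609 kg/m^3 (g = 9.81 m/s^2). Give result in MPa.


P = rho * g * z / 1e6
= 2609 * 9.81 * 5855 / 1e6
= 149854567.95 / 1e6
= 149.8546 MPa

149.8546


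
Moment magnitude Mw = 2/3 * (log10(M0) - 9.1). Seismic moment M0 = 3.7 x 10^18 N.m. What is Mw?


log10(M0) = log10(3.7 x 10^18) = 18.5682
Mw = 2/3 * (18.5682 - 9.1)
= 2/3 * 9.4682
= 6.31

6.31


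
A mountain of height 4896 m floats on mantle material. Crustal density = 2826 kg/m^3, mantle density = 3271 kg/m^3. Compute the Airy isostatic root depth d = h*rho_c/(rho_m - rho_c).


rho_m - rho_c = 3271 - 2826 = 445
d = 4896 * 2826 / 445
= 13836096 / 445
= 31092.35 m

31092.35


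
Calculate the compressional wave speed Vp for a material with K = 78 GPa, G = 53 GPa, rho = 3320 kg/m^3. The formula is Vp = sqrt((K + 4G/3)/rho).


First compute the effective modulus:
K + 4G/3 = 78e9 + 4*53e9/3 = 148666666666.67 Pa
Then divide by density:
148666666666.67 / 3320 = 44779116.4659 Pa/(kg/m^3)
Take the square root:
Vp = sqrt(44779116.4659) = 6691.72 m/s

6691.72


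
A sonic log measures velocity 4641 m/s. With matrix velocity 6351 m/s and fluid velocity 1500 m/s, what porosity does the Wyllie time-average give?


1/V - 1/Vm = 1/4641 - 1/6351 = 5.802e-05
1/Vf - 1/Vm = 1/1500 - 1/6351 = 0.00050921
phi = 5.802e-05 / 0.00050921 = 0.1139

0.1139


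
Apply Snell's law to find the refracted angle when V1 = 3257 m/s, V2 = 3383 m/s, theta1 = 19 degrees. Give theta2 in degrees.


sin(theta1) = sin(19 deg) = 0.325568
sin(theta2) = V2/V1 * sin(theta1) = 3383/3257 * 0.325568 = 0.338163
theta2 = arcsin(0.338163) = 19.765 degrees

19.765


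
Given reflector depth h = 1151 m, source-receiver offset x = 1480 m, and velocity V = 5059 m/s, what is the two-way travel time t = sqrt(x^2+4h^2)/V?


x^2 + 4h^2 = 1480^2 + 4*1151^2 = 2190400 + 5299204 = 7489604
sqrt(7489604) = 2736.7141
t = 2736.7141 / 5059 = 0.541 s

0.541


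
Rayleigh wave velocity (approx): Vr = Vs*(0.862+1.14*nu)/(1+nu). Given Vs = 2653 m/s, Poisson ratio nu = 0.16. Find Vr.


Numerator factor = 0.862 + 1.14*0.16 = 1.0444
Denominator = 1 + 0.16 = 1.16
Vr = 2653 * 1.0444 / 1.16 = 2388.61 m/s

2388.61


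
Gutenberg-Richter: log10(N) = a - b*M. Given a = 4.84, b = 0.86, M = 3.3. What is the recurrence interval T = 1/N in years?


log10(N) = 4.84 - 0.86*3.3 = 2.002
N = 10^2.002 = 100.461579
T = 1/N = 1/100.461579 = 0.01 years

0.01


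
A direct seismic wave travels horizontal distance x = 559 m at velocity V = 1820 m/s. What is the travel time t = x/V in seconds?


t = x / V
= 559 / 1820
= 0.3071 s

0.3071


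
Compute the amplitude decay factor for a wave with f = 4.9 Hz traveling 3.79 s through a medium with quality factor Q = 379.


pi*f*t/Q = pi*4.9*3.79/379 = 0.153938
A/A0 = exp(-0.153938) = 0.857325

0.857325


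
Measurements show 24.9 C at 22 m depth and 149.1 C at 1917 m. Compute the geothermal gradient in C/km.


dT = 149.1 - 24.9 = 124.2 C
dz = 1917 - 22 = 1895 m
gradient = dT/dz * 1000 = 124.2/1895 * 1000 = 65.5409 C/km

65.5409


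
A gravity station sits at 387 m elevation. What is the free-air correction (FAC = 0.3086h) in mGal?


FAC = 0.3086 * h
= 0.3086 * 387
= 119.4282 mGal

119.4282


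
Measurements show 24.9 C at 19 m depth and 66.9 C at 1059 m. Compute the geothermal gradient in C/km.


dT = 66.9 - 24.9 = 42.0 C
dz = 1059 - 19 = 1040 m
gradient = dT/dz * 1000 = 42.0/1040 * 1000 = 40.3846 C/km

40.3846


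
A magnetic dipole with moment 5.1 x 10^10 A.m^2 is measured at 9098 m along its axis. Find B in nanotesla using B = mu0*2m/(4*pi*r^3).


m = 5.1 x 10^10 = 51000000000 A.m^2
2m = 102000000000 A.m^2
r^3 = 9098^3 = 753074249192
B = (4pi*10^-7) * 102000000000 / (4*pi * 753074249192) * 1e9
= 128176.980266 / 9463410115476.95 * 1e9
= 13.5445 nT

13.5445


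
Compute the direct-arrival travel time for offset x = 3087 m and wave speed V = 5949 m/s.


t = x / V
= 3087 / 5949
= 0.5189 s

0.5189


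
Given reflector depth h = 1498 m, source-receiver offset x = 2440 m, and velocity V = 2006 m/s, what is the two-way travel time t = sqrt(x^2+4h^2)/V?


x^2 + 4h^2 = 2440^2 + 4*1498^2 = 5953600 + 8976016 = 14929616
sqrt(14929616) = 3863.8861
t = 3863.8861 / 2006 = 1.9262 s

1.9262


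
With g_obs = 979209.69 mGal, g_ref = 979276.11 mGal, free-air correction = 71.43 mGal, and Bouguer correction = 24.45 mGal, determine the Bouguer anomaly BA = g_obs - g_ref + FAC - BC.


BA = g_obs - g_ref + FAC - BC
= 979209.69 - 979276.11 + 71.43 - 24.45
= -19.44 mGal

-19.44


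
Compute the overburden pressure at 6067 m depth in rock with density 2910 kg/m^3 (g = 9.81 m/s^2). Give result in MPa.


P = rho * g * z / 1e6
= 2910 * 9.81 * 6067 / 1e6
= 173195255.7 / 1e6
= 173.1953 MPa

173.1953


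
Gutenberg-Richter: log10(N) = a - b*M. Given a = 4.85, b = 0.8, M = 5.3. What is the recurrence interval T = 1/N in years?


log10(N) = 4.85 - 0.8*5.3 = 0.61
N = 10^0.61 = 4.073803
T = 1/N = 1/4.073803 = 0.2455 years

0.2455


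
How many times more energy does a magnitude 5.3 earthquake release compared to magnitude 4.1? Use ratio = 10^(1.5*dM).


M2 - M1 = 5.3 - 4.1 = 1.2
1.5 * 1.2 = 1.8
ratio = 10^1.8 = 63.1

63.1


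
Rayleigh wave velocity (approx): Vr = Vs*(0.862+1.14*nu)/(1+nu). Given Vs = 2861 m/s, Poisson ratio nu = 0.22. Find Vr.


Numerator factor = 0.862 + 1.14*0.22 = 1.1128
Denominator = 1 + 0.22 = 1.22
Vr = 2861 * 1.1128 / 1.22 = 2609.61 m/s

2609.61


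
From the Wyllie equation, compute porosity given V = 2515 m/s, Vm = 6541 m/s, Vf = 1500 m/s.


1/V - 1/Vm = 1/2515 - 1/6541 = 0.00024473
1/Vf - 1/Vm = 1/1500 - 1/6541 = 0.00051378
phi = 0.00024473 / 0.00051378 = 0.4763

0.4763


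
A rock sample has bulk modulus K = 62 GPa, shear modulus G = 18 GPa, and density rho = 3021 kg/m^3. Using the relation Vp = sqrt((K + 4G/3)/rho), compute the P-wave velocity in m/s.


First compute the effective modulus:
K + 4G/3 = 62e9 + 4*18e9/3 = 86000000000.0 Pa
Then divide by density:
86000000000.0 / 3021 = 28467394.9024 Pa/(kg/m^3)
Take the square root:
Vp = sqrt(28467394.9024) = 5335.48 m/s

5335.48


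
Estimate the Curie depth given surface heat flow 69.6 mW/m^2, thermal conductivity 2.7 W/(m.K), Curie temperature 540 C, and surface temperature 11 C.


T_Curie - T_surf = 540 - 11 = 529 C
Convert q to W/m^2: 69.6 mW/m^2 = 0.0696 W/m^2
d = 529 * 2.7 / 0.0696 = 20521.55 m

20521.55


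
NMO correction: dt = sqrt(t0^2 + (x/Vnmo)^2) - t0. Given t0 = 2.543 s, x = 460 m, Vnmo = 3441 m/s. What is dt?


x/Vnmo = 460/3441 = 0.133682
(x/Vnmo)^2 = 0.017871
t0^2 = 6.466849
sqrt(6.466849 + 0.017871) = 2.546511
dt = 2.546511 - 2.543 = 0.003511

0.003511


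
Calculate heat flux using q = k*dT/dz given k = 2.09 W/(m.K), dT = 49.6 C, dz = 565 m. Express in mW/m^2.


q = k * dT / dz * 1000
= 2.09 * 49.6 / 565 * 1000
= 0.183476 * 1000
= 183.4761 mW/m^2

183.4761


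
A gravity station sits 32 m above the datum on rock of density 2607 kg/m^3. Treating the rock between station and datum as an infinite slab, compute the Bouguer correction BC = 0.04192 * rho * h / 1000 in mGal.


BC = 0.04192 * rho * h / 1000
= 0.04192 * 2607 * 32 / 1000
= 3.4971 mGal

3.4971


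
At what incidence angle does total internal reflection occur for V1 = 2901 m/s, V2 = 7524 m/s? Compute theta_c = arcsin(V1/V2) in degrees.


V1/V2 = 2901/7524 = 0.385566
theta_c = arcsin(0.385566) = 22.6789 degrees

22.6789


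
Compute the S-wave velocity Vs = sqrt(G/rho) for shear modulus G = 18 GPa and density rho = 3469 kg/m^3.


Convert G to Pa: G = 18e9 Pa
Compute G/rho = 18e9 / 3469 = 5188815.2205
Vs = sqrt(5188815.2205) = 2277.9 m/s

2277.9


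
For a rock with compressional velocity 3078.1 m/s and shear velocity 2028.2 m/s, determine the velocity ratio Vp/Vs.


Vp/Vs = 3078.1 / 2028.2
= 1.5177

1.5177


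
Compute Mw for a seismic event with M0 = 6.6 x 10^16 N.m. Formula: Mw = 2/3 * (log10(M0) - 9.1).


log10(M0) = log10(6.6 x 10^16) = 16.8195
Mw = 2/3 * (16.8195 - 9.1)
= 2/3 * 7.7195
= 5.15

5.15


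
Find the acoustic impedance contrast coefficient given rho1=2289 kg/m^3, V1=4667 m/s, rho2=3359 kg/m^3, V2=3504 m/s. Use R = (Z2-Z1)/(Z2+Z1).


Z1 = 2289 * 4667 = 10682763
Z2 = 3359 * 3504 = 11769936
R = (11769936 - 10682763) / (11769936 + 10682763) = 1087173 / 22452699 = 0.0484

0.0484


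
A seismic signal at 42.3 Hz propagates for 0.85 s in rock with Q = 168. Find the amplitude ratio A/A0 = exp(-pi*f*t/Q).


pi*f*t/Q = pi*42.3*0.85/168 = 0.672357
A/A0 = exp(-0.672357) = 0.510504

0.510504


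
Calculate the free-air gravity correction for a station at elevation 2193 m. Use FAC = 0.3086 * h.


FAC = 0.3086 * h
= 0.3086 * 2193
= 676.7598 mGal

676.7598


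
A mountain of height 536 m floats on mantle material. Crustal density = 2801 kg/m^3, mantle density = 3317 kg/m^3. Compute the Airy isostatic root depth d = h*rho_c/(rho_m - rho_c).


rho_m - rho_c = 3317 - 2801 = 516
d = 536 * 2801 / 516
= 1501336 / 516
= 2909.57 m

2909.57


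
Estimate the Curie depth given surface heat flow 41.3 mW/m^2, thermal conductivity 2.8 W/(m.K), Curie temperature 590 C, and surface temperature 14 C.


T_Curie - T_surf = 590 - 14 = 576 C
Convert q to W/m^2: 41.3 mW/m^2 = 0.0413 W/m^2
d = 576 * 2.8 / 0.0413 = 39050.85 m

39050.85


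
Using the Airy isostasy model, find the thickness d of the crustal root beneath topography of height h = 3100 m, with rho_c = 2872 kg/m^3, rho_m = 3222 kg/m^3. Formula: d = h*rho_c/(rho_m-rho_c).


rho_m - rho_c = 3222 - 2872 = 350
d = 3100 * 2872 / 350
= 8903200 / 350
= 25437.71 m

25437.71


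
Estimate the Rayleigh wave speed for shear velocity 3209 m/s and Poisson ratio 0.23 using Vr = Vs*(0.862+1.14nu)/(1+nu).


Numerator factor = 0.862 + 1.14*0.23 = 1.1242
Denominator = 1 + 0.23 = 1.23
Vr = 3209 * 1.1242 / 1.23 = 2932.97 m/s

2932.97


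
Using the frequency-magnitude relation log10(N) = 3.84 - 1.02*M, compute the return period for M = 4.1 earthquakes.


log10(N) = 3.84 - 1.02*4.1 = -0.342
N = 10^-0.342 = 0.454988
T = 1/N = 1/0.454988 = 2.1979 years

2.1979


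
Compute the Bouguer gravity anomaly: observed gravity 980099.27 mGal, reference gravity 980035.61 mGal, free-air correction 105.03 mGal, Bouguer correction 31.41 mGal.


BA = g_obs - g_ref + FAC - BC
= 980099.27 - 980035.61 + 105.03 - 31.41
= 137.28 mGal

137.28


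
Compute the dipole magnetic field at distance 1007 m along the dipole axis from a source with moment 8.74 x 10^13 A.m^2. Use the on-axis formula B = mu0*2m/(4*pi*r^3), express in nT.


m = 8.74 x 10^13 = 87400000000000 A.m^2
2m = 174800000000000 A.m^2
r^3 = 1007^3 = 1021147343
B = (4pi*10^-7) * 174800000000000 / (4*pi * 1021147343) * 1e9
= 219660158.338998 / 12832115964.01 * 1e9
= 17117999.787 nT

17117999.787


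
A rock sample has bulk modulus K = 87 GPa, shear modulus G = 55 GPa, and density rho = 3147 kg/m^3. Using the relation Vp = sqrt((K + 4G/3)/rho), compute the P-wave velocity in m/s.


First compute the effective modulus:
K + 4G/3 = 87e9 + 4*55e9/3 = 160333333333.33 Pa
Then divide by density:
160333333333.33 / 3147 = 50947992.7974 Pa/(kg/m^3)
Take the square root:
Vp = sqrt(50947992.7974) = 7137.79 m/s

7137.79


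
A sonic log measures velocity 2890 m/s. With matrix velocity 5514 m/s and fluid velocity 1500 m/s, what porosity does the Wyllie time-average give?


1/V - 1/Vm = 1/2890 - 1/5514 = 0.00016466
1/Vf - 1/Vm = 1/1500 - 1/5514 = 0.00048531
phi = 0.00016466 / 0.00048531 = 0.3393

0.3393


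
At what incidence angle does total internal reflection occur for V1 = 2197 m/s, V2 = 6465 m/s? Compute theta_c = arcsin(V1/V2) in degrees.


V1/V2 = 2197/6465 = 0.33983
theta_c = arcsin(0.33983) = 19.8665 degrees

19.8665


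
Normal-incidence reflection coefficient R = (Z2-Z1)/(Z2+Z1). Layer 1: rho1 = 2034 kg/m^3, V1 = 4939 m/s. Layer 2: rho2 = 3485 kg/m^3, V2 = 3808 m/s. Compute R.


Z1 = 2034 * 4939 = 10045926
Z2 = 3485 * 3808 = 13270880
R = (13270880 - 10045926) / (13270880 + 10045926) = 3224954 / 23316806 = 0.1383

0.1383


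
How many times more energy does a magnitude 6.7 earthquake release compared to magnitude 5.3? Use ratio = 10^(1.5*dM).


M2 - M1 = 6.7 - 5.3 = 1.4
1.5 * 1.4 = 2.1
ratio = 10^2.1 = 125.89

125.89


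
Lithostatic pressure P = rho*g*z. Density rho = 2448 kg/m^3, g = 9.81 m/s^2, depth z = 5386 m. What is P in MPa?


P = rho * g * z / 1e6
= 2448 * 9.81 * 5386 / 1e6
= 129344143.68 / 1e6
= 129.3441 MPa

129.3441


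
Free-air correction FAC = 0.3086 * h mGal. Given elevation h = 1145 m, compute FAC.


FAC = 0.3086 * h
= 0.3086 * 1145
= 353.347 mGal

353.347


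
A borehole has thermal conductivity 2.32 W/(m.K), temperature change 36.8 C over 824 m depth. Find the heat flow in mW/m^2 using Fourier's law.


q = k * dT / dz * 1000
= 2.32 * 36.8 / 824 * 1000
= 0.103612 * 1000
= 103.6117 mW/m^2

103.6117


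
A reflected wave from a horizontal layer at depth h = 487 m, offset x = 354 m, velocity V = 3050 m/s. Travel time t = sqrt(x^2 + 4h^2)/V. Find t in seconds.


x^2 + 4h^2 = 354^2 + 4*487^2 = 125316 + 948676 = 1073992
sqrt(1073992) = 1036.3359
t = 1036.3359 / 3050 = 0.3398 s

0.3398


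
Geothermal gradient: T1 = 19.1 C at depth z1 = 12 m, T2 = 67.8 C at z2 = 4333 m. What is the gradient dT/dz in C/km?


dT = 67.8 - 19.1 = 48.7 C
dz = 4333 - 12 = 4321 m
gradient = dT/dz * 1000 = 48.7/4321 * 1000 = 11.2705 C/km

11.2705


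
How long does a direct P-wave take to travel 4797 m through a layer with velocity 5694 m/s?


t = x / V
= 4797 / 5694
= 0.8425 s

0.8425


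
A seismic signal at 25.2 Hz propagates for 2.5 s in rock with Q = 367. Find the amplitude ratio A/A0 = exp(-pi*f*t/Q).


pi*f*t/Q = pi*25.2*2.5/367 = 0.539292
A/A0 = exp(-0.539292) = 0.583161

0.583161


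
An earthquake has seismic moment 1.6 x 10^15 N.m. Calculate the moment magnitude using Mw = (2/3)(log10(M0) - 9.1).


log10(M0) = log10(1.6 x 10^15) = 15.2041
Mw = 2/3 * (15.2041 - 9.1)
= 2/3 * 6.1041
= 4.07

4.07


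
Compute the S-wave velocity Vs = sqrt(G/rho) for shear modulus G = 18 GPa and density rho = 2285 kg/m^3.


Convert G to Pa: G = 18e9 Pa
Compute G/rho = 18e9 / 2285 = 7877461.7068
Vs = sqrt(7877461.7068) = 2806.68 m/s

2806.68


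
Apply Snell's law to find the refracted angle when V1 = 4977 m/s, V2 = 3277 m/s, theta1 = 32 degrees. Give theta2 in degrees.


sin(theta1) = sin(32 deg) = 0.529919
sin(theta2) = V2/V1 * sin(theta1) = 3277/4977 * 0.529919 = 0.348914
theta2 = arcsin(0.348914) = 20.4209 degrees

20.4209


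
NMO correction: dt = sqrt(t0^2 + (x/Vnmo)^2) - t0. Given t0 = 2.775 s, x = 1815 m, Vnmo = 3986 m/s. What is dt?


x/Vnmo = 1815/3986 = 0.455344
(x/Vnmo)^2 = 0.207338
t0^2 = 7.700625
sqrt(7.700625 + 0.207338) = 2.81211
dt = 2.81211 - 2.775 = 0.03711

0.03711


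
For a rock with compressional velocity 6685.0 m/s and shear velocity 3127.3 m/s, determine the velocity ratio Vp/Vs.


Vp/Vs = 6685.0 / 3127.3
= 2.1376

2.1376


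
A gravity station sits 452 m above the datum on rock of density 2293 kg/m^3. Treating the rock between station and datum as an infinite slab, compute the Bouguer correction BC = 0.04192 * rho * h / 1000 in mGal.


BC = 0.04192 * rho * h / 1000
= 0.04192 * 2293 * 452 / 1000
= 43.4474 mGal

43.4474


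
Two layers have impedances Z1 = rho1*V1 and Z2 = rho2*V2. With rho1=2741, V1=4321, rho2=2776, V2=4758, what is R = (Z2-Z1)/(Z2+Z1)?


Z1 = 2741 * 4321 = 11843861
Z2 = 2776 * 4758 = 13208208
R = (13208208 - 11843861) / (13208208 + 11843861) = 1364347 / 25052069 = 0.0545

0.0545


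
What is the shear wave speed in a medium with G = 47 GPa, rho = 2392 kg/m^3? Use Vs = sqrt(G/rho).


Convert G to Pa: G = 47e9 Pa
Compute G/rho = 47e9 / 2392 = 19648829.4314
Vs = sqrt(19648829.4314) = 4432.7 m/s

4432.7


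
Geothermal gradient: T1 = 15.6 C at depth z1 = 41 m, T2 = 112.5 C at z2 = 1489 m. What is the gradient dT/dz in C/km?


dT = 112.5 - 15.6 = 96.9 C
dz = 1489 - 41 = 1448 m
gradient = dT/dz * 1000 = 96.9/1448 * 1000 = 66.9199 C/km

66.9199


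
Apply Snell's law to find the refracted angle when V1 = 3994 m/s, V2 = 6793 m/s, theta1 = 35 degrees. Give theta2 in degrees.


sin(theta1) = sin(35 deg) = 0.573576
sin(theta2) = V2/V1 * sin(theta1) = 6793/3994 * 0.573576 = 0.975539
theta2 = arcsin(0.975539) = 77.3013 degrees

77.3013


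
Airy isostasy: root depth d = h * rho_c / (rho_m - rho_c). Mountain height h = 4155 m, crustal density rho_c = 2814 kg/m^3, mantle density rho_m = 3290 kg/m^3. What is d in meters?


rho_m - rho_c = 3290 - 2814 = 476
d = 4155 * 2814 / 476
= 11692170 / 476
= 24563.38 m

24563.38


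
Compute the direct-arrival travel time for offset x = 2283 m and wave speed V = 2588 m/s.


t = x / V
= 2283 / 2588
= 0.8821 s

0.8821


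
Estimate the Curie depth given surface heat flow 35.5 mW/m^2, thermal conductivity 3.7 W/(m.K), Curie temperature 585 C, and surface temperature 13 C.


T_Curie - T_surf = 585 - 13 = 572 C
Convert q to W/m^2: 35.5 mW/m^2 = 0.0355 W/m^2
d = 572 * 3.7 / 0.0355 = 59616.9 m

59616.9


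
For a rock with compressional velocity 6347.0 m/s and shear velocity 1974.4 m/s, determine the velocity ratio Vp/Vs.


Vp/Vs = 6347.0 / 1974.4
= 3.2146

3.2146


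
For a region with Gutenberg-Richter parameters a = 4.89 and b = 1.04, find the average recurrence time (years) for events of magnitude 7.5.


log10(N) = 4.89 - 1.04*7.5 = -2.91
N = 10^-2.91 = 0.00123
T = 1/N = 1/0.00123 = 812.8305 years

812.8305


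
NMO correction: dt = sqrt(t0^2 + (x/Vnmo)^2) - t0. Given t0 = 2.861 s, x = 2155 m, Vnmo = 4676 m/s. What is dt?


x/Vnmo = 2155/4676 = 0.460864
(x/Vnmo)^2 = 0.212396
t0^2 = 8.185321
sqrt(8.185321 + 0.212396) = 2.897881
dt = 2.897881 - 2.861 = 0.036881

0.036881


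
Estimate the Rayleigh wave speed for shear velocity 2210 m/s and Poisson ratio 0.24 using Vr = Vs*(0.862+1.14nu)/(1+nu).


Numerator factor = 0.862 + 1.14*0.24 = 1.1356
Denominator = 1 + 0.24 = 1.24
Vr = 2210 * 1.1356 / 1.24 = 2023.93 m/s

2023.93


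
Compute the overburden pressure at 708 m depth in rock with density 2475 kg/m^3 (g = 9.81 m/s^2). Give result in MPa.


P = rho * g * z / 1e6
= 2475 * 9.81 * 708 / 1e6
= 17190063.0 / 1e6
= 17.1901 MPa

17.1901
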